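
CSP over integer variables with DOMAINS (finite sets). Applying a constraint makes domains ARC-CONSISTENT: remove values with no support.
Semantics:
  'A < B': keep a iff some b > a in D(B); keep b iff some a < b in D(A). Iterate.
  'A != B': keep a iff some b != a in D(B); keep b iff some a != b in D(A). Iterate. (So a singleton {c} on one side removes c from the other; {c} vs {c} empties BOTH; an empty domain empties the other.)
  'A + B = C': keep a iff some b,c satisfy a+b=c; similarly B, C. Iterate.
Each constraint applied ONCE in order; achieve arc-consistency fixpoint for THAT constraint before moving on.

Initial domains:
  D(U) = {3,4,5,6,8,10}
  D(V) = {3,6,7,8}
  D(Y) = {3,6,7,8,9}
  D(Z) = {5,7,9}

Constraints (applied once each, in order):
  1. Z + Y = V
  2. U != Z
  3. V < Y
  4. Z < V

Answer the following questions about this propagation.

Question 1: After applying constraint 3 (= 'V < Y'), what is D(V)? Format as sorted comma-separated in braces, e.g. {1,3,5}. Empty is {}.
Constraint 1 (Z + Y = V) on D(Z)={5,7,9} D(Y)={3,6,7,8,9} D(V)={3,6,7,8}: Z {5,7,9}->{5}; Y {3,6,7,8,9}->{3}; V {3,6,7,8}->{8}
Constraint 2 (U != Z) on D(U)={3,4,5,6,8,10} D(Z)={5}: U {3,4,5,6,8,10}->{3,4,6,8,10}
Constraint 3 (V < Y) on D(V)={8} D(Y)={3}: V {8}->{}; Y {3}->{}
So after constraint 3: D(V) = {}

Answer: {}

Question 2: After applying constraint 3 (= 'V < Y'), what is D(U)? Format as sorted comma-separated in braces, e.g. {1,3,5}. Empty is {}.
Answer: {3,4,6,8,10}

Derivation:
Constraint 1 (Z + Y = V) on D(Z)={5,7,9} D(Y)={3,6,7,8,9} D(V)={3,6,7,8}: Z {5,7,9}->{5}; Y {3,6,7,8,9}->{3}; V {3,6,7,8}->{8}
Constraint 2 (U != Z) on D(U)={3,4,5,6,8,10} D(Z)={5}: U {3,4,5,6,8,10}->{3,4,6,8,10}
Constraint 3 (V < Y) on D(V)={8} D(Y)={3}: V {8}->{}; Y {3}->{}
So after constraint 3: D(U) = {3,4,6,8,10}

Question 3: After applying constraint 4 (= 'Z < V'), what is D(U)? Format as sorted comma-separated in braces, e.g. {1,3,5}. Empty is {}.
Answer: {3,4,6,8,10}

Derivation:
Constraint 1 (Z + Y = V) on D(Z)={5,7,9} D(Y)={3,6,7,8,9} D(V)={3,6,7,8}: Z {5,7,9}->{5}; Y {3,6,7,8,9}->{3}; V {3,6,7,8}->{8}
Constraint 2 (U != Z) on D(U)={3,4,5,6,8,10} D(Z)={5}: U {3,4,5,6,8,10}->{3,4,6,8,10}
Constraint 3 (V < Y) on D(V)={8} D(Y)={3}: V {8}->{}; Y {3}->{}
Constraint 4 (Z < V) on D(Z)={5} D(V)={}: Z {5}->{}
So after constraint 4: D(U) = {3,4,6,8,10}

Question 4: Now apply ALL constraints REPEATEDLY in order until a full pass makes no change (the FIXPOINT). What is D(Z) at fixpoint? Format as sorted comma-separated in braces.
pass 0 (initial): D(Z)={5,7,9}
pass 1: U {3,4,5,6,8,10}->{3,4,6,8,10}; V {3,6,7,8}->{}; Y {3,6,7,8,9}->{}; Z {5,7,9}->{}
pass 2: U {3,4,6,8,10}->{}
pass 3: no change
Fixpoint after 3 passes: D(Z) = {}

Answer: {}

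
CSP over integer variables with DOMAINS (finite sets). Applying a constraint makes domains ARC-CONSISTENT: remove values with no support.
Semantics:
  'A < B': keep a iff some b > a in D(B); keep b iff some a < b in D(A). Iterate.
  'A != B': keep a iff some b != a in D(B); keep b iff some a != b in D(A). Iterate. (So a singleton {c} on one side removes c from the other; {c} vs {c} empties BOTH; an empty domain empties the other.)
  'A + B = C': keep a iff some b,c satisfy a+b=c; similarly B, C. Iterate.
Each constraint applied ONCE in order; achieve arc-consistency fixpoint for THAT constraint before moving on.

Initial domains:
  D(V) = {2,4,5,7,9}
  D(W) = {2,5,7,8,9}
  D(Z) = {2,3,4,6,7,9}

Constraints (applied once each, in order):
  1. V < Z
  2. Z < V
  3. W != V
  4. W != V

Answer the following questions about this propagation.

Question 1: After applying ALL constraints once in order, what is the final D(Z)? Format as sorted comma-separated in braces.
Answer: {3,4,6}

Derivation:
Constraint 1 (V < Z) on D(V)={2,4,5,7,9} D(Z)={2,3,4,6,7,9}: V {2,4,5,7,9}->{2,4,5,7}; Z {2,3,4,6,7,9}->{3,4,6,7,9}
Constraint 2 (Z < V) on D(Z)={3,4,6,7,9} D(V)={2,4,5,7}: Z {3,4,6,7,9}->{3,4,6}; V {2,4,5,7}->{4,5,7}
Constraint 3 (W != V) on D(W)={2,5,7,8,9} D(V)={4,5,7}: no change
Constraint 4 (W != V) on D(W)={2,5,7,8,9} D(V)={4,5,7}: no change
So after all 4 constraints: D(Z) = {3,4,6}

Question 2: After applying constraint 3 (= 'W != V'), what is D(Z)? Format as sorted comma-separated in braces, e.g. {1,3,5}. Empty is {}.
Answer: {3,4,6}

Derivation:
Constraint 1 (V < Z) on D(V)={2,4,5,7,9} D(Z)={2,3,4,6,7,9}: V {2,4,5,7,9}->{2,4,5,7}; Z {2,3,4,6,7,9}->{3,4,6,7,9}
Constraint 2 (Z < V) on D(Z)={3,4,6,7,9} D(V)={2,4,5,7}: Z {3,4,6,7,9}->{3,4,6}; V {2,4,5,7}->{4,5,7}
Constraint 3 (W != V) on D(W)={2,5,7,8,9} D(V)={4,5,7}: no change
So after constraint 3: D(Z) = {3,4,6}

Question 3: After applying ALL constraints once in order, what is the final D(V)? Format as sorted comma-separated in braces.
Answer: {4,5,7}

Derivation:
Constraint 1 (V < Z) on D(V)={2,4,5,7,9} D(Z)={2,3,4,6,7,9}: V {2,4,5,7,9}->{2,4,5,7}; Z {2,3,4,6,7,9}->{3,4,6,7,9}
Constraint 2 (Z < V) on D(Z)={3,4,6,7,9} D(V)={2,4,5,7}: Z {3,4,6,7,9}->{3,4,6}; V {2,4,5,7}->{4,5,7}
Constraint 3 (W != V) on D(W)={2,5,7,8,9} D(V)={4,5,7}: no change
Constraint 4 (W != V) on D(W)={2,5,7,8,9} D(V)={4,5,7}: no change
So after all 4 constraints: D(V) = {4,5,7}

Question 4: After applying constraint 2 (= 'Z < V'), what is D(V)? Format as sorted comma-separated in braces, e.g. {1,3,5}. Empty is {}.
Answer: {4,5,7}

Derivation:
Constraint 1 (V < Z) on D(V)={2,4,5,7,9} D(Z)={2,3,4,6,7,9}: V {2,4,5,7,9}->{2,4,5,7}; Z {2,3,4,6,7,9}->{3,4,6,7,9}
Constraint 2 (Z < V) on D(Z)={3,4,6,7,9} D(V)={2,4,5,7}: Z {3,4,6,7,9}->{3,4,6}; V {2,4,5,7}->{4,5,7}
So after constraint 2: D(V) = {4,5,7}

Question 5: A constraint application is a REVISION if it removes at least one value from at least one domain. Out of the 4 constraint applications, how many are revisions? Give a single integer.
Answer: 2

Derivation:
Constraint 1 (V < Z) on D(V)={2,4,5,7,9} D(Z)={2,3,4,6,7,9}: V {2,4,5,7,9}->{2,4,5,7}; Z {2,3,4,6,7,9}->{3,4,6,7,9} => REVISION
Constraint 2 (Z < V) on D(Z)={3,4,6,7,9} D(V)={2,4,5,7}: Z {3,4,6,7,9}->{3,4,6}; V {2,4,5,7}->{4,5,7} => REVISION
Constraint 3 (W != V) on D(W)={2,5,7,8,9} D(V)={4,5,7}: no change => not a revision
Constraint 4 (W != V) on D(W)={2,5,7,8,9} D(V)={4,5,7}: no change => not a revision
Total revisions = 2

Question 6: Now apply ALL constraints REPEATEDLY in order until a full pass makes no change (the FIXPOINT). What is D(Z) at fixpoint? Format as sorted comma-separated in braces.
Answer: {}

Derivation:
pass 0 (initial): D(Z)={2,3,4,6,7,9}
pass 1: V {2,4,5,7,9}->{4,5,7}; Z {2,3,4,6,7,9}->{3,4,6}
pass 2: V {4,5,7}->{}; W {2,5,7,8,9}->{}; Z {3,4,6}->{}
pass 3: no change
Fixpoint after 3 passes: D(Z) = {}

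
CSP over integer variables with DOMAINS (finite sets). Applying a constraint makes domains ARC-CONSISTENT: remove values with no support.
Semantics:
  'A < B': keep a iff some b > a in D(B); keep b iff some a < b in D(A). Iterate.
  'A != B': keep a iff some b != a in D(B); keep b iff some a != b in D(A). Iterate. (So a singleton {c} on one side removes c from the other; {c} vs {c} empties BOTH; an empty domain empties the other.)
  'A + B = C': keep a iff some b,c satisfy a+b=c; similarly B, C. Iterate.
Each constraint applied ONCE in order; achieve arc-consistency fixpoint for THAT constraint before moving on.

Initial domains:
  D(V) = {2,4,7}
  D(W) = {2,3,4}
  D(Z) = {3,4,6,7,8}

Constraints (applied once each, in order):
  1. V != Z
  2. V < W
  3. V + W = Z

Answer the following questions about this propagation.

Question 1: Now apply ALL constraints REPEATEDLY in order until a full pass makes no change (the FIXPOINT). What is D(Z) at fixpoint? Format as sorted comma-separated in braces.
pass 0 (initial): D(Z)={3,4,6,7,8}
pass 1: V {2,4,7}->{2}; W {2,3,4}->{4}; Z {3,4,6,7,8}->{6}
pass 2: no change
Fixpoint after 2 passes: D(Z) = {6}

Answer: {6}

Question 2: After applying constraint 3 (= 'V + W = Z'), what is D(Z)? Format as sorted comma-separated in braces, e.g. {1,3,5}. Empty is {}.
Constraint 1 (V != Z) on D(V)={2,4,7} D(Z)={3,4,6,7,8}: no change
Constraint 2 (V < W) on D(V)={2,4,7} D(W)={2,3,4}: V {2,4,7}->{2}; W {2,3,4}->{3,4}
Constraint 3 (V + W = Z) on D(V)={2} D(W)={3,4} D(Z)={3,4,6,7,8}: W {3,4}->{4}; Z {3,4,6,7,8}->{6}
So after constraint 3: D(Z) = {6}

Answer: {6}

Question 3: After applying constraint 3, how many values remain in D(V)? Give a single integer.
Answer: 1

Derivation:
Constraint 1 (V != Z) on D(V)={2,4,7} D(Z)={3,4,6,7,8}: no change
Constraint 2 (V < W) on D(V)={2,4,7} D(W)={2,3,4}: V {2,4,7}->{2}; W {2,3,4}->{3,4}
Constraint 3 (V + W = Z) on D(V)={2} D(W)={3,4} D(Z)={3,4,6,7,8}: W {3,4}->{4}; Z {3,4,6,7,8}->{6}
So after constraint 3: D(V)={2}, size = 1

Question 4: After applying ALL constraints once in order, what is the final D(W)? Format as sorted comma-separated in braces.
Constraint 1 (V != Z) on D(V)={2,4,7} D(Z)={3,4,6,7,8}: no change
Constraint 2 (V < W) on D(V)={2,4,7} D(W)={2,3,4}: V {2,4,7}->{2}; W {2,3,4}->{3,4}
Constraint 3 (V + W = Z) on D(V)={2} D(W)={3,4} D(Z)={3,4,6,7,8}: W {3,4}->{4}; Z {3,4,6,7,8}->{6}
So after all 3 constraints: D(W) = {4}

Answer: {4}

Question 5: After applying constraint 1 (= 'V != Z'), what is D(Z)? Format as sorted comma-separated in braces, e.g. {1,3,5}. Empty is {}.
Answer: {3,4,6,7,8}

Derivation:
Constraint 1 (V != Z) on D(V)={2,4,7} D(Z)={3,4,6,7,8}: no change
So after constraint 1: D(Z) = {3,4,6,7,8}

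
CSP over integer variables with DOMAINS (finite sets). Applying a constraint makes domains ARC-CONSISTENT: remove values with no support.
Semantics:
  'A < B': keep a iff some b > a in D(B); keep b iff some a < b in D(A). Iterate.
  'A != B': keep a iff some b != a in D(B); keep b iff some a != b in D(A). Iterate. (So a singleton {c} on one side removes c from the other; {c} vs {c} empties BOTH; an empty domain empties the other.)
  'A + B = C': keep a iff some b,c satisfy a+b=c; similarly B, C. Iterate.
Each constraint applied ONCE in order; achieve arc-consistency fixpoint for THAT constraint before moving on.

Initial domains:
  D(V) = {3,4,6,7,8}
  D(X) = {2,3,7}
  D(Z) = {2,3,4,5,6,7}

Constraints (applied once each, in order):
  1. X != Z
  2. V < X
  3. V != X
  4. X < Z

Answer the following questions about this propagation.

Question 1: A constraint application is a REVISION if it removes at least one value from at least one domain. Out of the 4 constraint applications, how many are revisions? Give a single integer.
Answer: 2

Derivation:
Constraint 1 (X != Z) on D(X)={2,3,7} D(Z)={2,3,4,5,6,7}: no change => not a revision
Constraint 2 (V < X) on D(V)={3,4,6,7,8} D(X)={2,3,7}: V {3,4,6,7,8}->{3,4,6}; X {2,3,7}->{7} => REVISION
Constraint 3 (V != X) on D(V)={3,4,6} D(X)={7}: no change => not a revision
Constraint 4 (X < Z) on D(X)={7} D(Z)={2,3,4,5,6,7}: X {7}->{}; Z {2,3,4,5,6,7}->{} => REVISION
Total revisions = 2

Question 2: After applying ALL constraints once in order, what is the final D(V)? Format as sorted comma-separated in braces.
Constraint 1 (X != Z) on D(X)={2,3,7} D(Z)={2,3,4,5,6,7}: no change
Constraint 2 (V < X) on D(V)={3,4,6,7,8} D(X)={2,3,7}: V {3,4,6,7,8}->{3,4,6}; X {2,3,7}->{7}
Constraint 3 (V != X) on D(V)={3,4,6} D(X)={7}: no change
Constraint 4 (X < Z) on D(X)={7} D(Z)={2,3,4,5,6,7}: X {7}->{}; Z {2,3,4,5,6,7}->{}
So after all 4 constraints: D(V) = {3,4,6}

Answer: {3,4,6}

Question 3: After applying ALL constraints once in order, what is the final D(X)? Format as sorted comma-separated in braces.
Answer: {}

Derivation:
Constraint 1 (X != Z) on D(X)={2,3,7} D(Z)={2,3,4,5,6,7}: no change
Constraint 2 (V < X) on D(V)={3,4,6,7,8} D(X)={2,3,7}: V {3,4,6,7,8}->{3,4,6}; X {2,3,7}->{7}
Constraint 3 (V != X) on D(V)={3,4,6} D(X)={7}: no change
Constraint 4 (X < Z) on D(X)={7} D(Z)={2,3,4,5,6,7}: X {7}->{}; Z {2,3,4,5,6,7}->{}
So after all 4 constraints: D(X) = {}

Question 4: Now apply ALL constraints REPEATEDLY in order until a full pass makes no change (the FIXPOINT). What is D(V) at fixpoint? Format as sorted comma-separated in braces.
Answer: {}

Derivation:
pass 0 (initial): D(V)={3,4,6,7,8}
pass 1: V {3,4,6,7,8}->{3,4,6}; X {2,3,7}->{}; Z {2,3,4,5,6,7}->{}
pass 2: V {3,4,6}->{}
pass 3: no change
Fixpoint after 3 passes: D(V) = {}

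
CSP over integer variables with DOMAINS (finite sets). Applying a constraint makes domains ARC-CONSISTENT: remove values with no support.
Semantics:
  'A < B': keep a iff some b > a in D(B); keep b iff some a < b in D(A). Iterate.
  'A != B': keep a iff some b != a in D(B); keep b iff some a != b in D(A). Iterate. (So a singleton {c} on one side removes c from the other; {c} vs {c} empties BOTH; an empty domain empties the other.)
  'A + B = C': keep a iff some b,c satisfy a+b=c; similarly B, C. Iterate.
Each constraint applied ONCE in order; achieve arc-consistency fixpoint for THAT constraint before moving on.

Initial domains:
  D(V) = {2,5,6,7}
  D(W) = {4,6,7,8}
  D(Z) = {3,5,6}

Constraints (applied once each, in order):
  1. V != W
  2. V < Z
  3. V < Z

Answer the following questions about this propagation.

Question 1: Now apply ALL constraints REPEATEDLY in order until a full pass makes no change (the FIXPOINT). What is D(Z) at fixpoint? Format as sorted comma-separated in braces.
Answer: {3,5,6}

Derivation:
pass 0 (initial): D(Z)={3,5,6}
pass 1: V {2,5,6,7}->{2,5}
pass 2: no change
Fixpoint after 2 passes: D(Z) = {3,5,6}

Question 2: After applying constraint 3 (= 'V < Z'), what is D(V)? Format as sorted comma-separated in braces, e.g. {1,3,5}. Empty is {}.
Answer: {2,5}

Derivation:
Constraint 1 (V != W) on D(V)={2,5,6,7} D(W)={4,6,7,8}: no change
Constraint 2 (V < Z) on D(V)={2,5,6,7} D(Z)={3,5,6}: V {2,5,6,7}->{2,5}
Constraint 3 (V < Z) on D(V)={2,5} D(Z)={3,5,6}: no change
So after constraint 3: D(V) = {2,5}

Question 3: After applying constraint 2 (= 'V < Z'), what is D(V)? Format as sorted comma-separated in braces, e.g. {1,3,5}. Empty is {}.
Answer: {2,5}

Derivation:
Constraint 1 (V != W) on D(V)={2,5,6,7} D(W)={4,6,7,8}: no change
Constraint 2 (V < Z) on D(V)={2,5,6,7} D(Z)={3,5,6}: V {2,5,6,7}->{2,5}
So after constraint 2: D(V) = {2,5}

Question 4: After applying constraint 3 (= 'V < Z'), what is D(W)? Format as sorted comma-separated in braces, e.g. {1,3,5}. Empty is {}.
Answer: {4,6,7,8}

Derivation:
Constraint 1 (V != W) on D(V)={2,5,6,7} D(W)={4,6,7,8}: no change
Constraint 2 (V < Z) on D(V)={2,5,6,7} D(Z)={3,5,6}: V {2,5,6,7}->{2,5}
Constraint 3 (V < Z) on D(V)={2,5} D(Z)={3,5,6}: no change
So after constraint 3: D(W) = {4,6,7,8}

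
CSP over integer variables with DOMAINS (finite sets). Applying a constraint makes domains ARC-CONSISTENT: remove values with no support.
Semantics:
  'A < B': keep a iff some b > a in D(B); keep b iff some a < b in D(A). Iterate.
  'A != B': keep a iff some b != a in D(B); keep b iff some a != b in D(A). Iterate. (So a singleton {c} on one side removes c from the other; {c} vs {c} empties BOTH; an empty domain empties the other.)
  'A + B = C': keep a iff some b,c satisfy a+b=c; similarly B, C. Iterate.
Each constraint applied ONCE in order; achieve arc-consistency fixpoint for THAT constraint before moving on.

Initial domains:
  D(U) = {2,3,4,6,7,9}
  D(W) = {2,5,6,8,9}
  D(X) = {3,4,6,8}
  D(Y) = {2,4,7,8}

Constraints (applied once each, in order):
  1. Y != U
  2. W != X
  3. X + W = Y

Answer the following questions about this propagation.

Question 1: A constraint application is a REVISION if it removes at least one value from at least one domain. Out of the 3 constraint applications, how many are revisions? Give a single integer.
Constraint 1 (Y != U) on D(Y)={2,4,7,8} D(U)={2,3,4,6,7,9}: no change => not a revision
Constraint 2 (W != X) on D(W)={2,5,6,8,9} D(X)={3,4,6,8}: no change => not a revision
Constraint 3 (X + W = Y) on D(X)={3,4,6,8} D(W)={2,5,6,8,9} D(Y)={2,4,7,8}: X {3,4,6,8}->{3,6}; W {2,5,6,8,9}->{2,5}; Y {2,4,7,8}->{8} => REVISION
Total revisions = 1

Answer: 1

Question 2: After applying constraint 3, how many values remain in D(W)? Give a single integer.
Constraint 1 (Y != U) on D(Y)={2,4,7,8} D(U)={2,3,4,6,7,9}: no change
Constraint 2 (W != X) on D(W)={2,5,6,8,9} D(X)={3,4,6,8}: no change
Constraint 3 (X + W = Y) on D(X)={3,4,6,8} D(W)={2,5,6,8,9} D(Y)={2,4,7,8}: X {3,4,6,8}->{3,6}; W {2,5,6,8,9}->{2,5}; Y {2,4,7,8}->{8}
So after constraint 3: D(W)={2,5}, size = 2

Answer: 2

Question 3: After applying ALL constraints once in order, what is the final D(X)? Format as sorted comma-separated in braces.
Answer: {3,6}

Derivation:
Constraint 1 (Y != U) on D(Y)={2,4,7,8} D(U)={2,3,4,6,7,9}: no change
Constraint 2 (W != X) on D(W)={2,5,6,8,9} D(X)={3,4,6,8}: no change
Constraint 3 (X + W = Y) on D(X)={3,4,6,8} D(W)={2,5,6,8,9} D(Y)={2,4,7,8}: X {3,4,6,8}->{3,6}; W {2,5,6,8,9}->{2,5}; Y {2,4,7,8}->{8}
So after all 3 constraints: D(X) = {3,6}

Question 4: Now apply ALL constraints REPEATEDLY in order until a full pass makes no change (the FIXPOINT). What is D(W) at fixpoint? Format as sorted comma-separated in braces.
Answer: {2,5}

Derivation:
pass 0 (initial): D(W)={2,5,6,8,9}
pass 1: W {2,5,6,8,9}->{2,5}; X {3,4,6,8}->{3,6}; Y {2,4,7,8}->{8}
pass 2: no change
Fixpoint after 2 passes: D(W) = {2,5}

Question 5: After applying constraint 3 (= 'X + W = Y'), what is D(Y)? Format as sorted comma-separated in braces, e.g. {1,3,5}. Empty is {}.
Constraint 1 (Y != U) on D(Y)={2,4,7,8} D(U)={2,3,4,6,7,9}: no change
Constraint 2 (W != X) on D(W)={2,5,6,8,9} D(X)={3,4,6,8}: no change
Constraint 3 (X + W = Y) on D(X)={3,4,6,8} D(W)={2,5,6,8,9} D(Y)={2,4,7,8}: X {3,4,6,8}->{3,6}; W {2,5,6,8,9}->{2,5}; Y {2,4,7,8}->{8}
So after constraint 3: D(Y) = {8}

Answer: {8}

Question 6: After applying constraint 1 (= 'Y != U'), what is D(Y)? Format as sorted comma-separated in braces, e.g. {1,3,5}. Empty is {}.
Answer: {2,4,7,8}

Derivation:
Constraint 1 (Y != U) on D(Y)={2,4,7,8} D(U)={2,3,4,6,7,9}: no change
So after constraint 1: D(Y) = {2,4,7,8}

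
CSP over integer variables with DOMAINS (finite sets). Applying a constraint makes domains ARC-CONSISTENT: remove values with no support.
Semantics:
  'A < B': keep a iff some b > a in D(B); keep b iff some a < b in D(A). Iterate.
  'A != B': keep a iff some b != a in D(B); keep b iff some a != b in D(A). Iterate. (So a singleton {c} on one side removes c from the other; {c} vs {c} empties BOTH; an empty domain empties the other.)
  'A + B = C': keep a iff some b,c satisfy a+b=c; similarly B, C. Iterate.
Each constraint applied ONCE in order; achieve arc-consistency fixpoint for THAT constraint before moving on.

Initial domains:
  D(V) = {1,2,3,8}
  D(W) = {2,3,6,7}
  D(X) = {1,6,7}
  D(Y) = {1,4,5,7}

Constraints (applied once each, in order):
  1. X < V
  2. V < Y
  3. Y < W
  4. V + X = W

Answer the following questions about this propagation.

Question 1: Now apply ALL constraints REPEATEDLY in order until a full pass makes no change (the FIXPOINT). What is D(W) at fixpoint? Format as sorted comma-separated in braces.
Answer: {}

Derivation:
pass 0 (initial): D(W)={2,3,6,7}
pass 1: V {1,2,3,8}->{}; W {2,3,6,7}->{}; X {1,6,7}->{}; Y {1,4,5,7}->{4,5}
pass 2: Y {4,5}->{}
pass 3: no change
Fixpoint after 3 passes: D(W) = {}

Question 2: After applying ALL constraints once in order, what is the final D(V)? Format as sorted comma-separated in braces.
Constraint 1 (X < V) on D(X)={1,6,7} D(V)={1,2,3,8}: V {1,2,3,8}->{2,3,8}
Constraint 2 (V < Y) on D(V)={2,3,8} D(Y)={1,4,5,7}: V {2,3,8}->{2,3}; Y {1,4,5,7}->{4,5,7}
Constraint 3 (Y < W) on D(Y)={4,5,7} D(W)={2,3,6,7}: Y {4,5,7}->{4,5}; W {2,3,6,7}->{6,7}
Constraint 4 (V + X = W) on D(V)={2,3} D(X)={1,6,7} D(W)={6,7}: V {2,3}->{}; X {1,6,7}->{}; W {6,7}->{}
So after all 4 constraints: D(V) = {}

Answer: {}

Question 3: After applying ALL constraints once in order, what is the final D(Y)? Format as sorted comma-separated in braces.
Answer: {4,5}

Derivation:
Constraint 1 (X < V) on D(X)={1,6,7} D(V)={1,2,3,8}: V {1,2,3,8}->{2,3,8}
Constraint 2 (V < Y) on D(V)={2,3,8} D(Y)={1,4,5,7}: V {2,3,8}->{2,3}; Y {1,4,5,7}->{4,5,7}
Constraint 3 (Y < W) on D(Y)={4,5,7} D(W)={2,3,6,7}: Y {4,5,7}->{4,5}; W {2,3,6,7}->{6,7}
Constraint 4 (V + X = W) on D(V)={2,3} D(X)={1,6,7} D(W)={6,7}: V {2,3}->{}; X {1,6,7}->{}; W {6,7}->{}
So after all 4 constraints: D(Y) = {4,5}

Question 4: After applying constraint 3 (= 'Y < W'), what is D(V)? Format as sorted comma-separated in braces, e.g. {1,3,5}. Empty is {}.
Answer: {2,3}

Derivation:
Constraint 1 (X < V) on D(X)={1,6,7} D(V)={1,2,3,8}: V {1,2,3,8}->{2,3,8}
Constraint 2 (V < Y) on D(V)={2,3,8} D(Y)={1,4,5,7}: V {2,3,8}->{2,3}; Y {1,4,5,7}->{4,5,7}
Constraint 3 (Y < W) on D(Y)={4,5,7} D(W)={2,3,6,7}: Y {4,5,7}->{4,5}; W {2,3,6,7}->{6,7}
So after constraint 3: D(V) = {2,3}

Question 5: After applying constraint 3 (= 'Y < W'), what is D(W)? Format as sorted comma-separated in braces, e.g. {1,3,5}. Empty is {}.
Answer: {6,7}

Derivation:
Constraint 1 (X < V) on D(X)={1,6,7} D(V)={1,2,3,8}: V {1,2,3,8}->{2,3,8}
Constraint 2 (V < Y) on D(V)={2,3,8} D(Y)={1,4,5,7}: V {2,3,8}->{2,3}; Y {1,4,5,7}->{4,5,7}
Constraint 3 (Y < W) on D(Y)={4,5,7} D(W)={2,3,6,7}: Y {4,5,7}->{4,5}; W {2,3,6,7}->{6,7}
So after constraint 3: D(W) = {6,7}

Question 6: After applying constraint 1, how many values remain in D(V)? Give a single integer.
Answer: 3

Derivation:
Constraint 1 (X < V) on D(X)={1,6,7} D(V)={1,2,3,8}: V {1,2,3,8}->{2,3,8}
So after constraint 1: D(V)={2,3,8}, size = 3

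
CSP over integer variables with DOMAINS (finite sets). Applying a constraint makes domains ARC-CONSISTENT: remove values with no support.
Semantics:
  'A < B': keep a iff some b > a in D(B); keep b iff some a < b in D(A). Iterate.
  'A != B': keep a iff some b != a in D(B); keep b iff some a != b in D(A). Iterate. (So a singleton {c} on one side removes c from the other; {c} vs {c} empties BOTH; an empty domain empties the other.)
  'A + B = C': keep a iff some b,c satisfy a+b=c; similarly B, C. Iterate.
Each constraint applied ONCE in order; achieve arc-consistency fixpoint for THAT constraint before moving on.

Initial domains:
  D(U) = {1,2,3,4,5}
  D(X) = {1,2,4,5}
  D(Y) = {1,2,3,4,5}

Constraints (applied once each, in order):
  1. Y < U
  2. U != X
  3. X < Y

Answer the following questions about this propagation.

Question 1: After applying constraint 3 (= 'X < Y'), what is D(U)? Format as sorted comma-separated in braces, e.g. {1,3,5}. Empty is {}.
Constraint 1 (Y < U) on D(Y)={1,2,3,4,5} D(U)={1,2,3,4,5}: Y {1,2,3,4,5}->{1,2,3,4}; U {1,2,3,4,5}->{2,3,4,5}
Constraint 2 (U != X) on D(U)={2,3,4,5} D(X)={1,2,4,5}: no change
Constraint 3 (X < Y) on D(X)={1,2,4,5} D(Y)={1,2,3,4}: X {1,2,4,5}->{1,2}; Y {1,2,3,4}->{2,3,4}
So after constraint 3: D(U) = {2,3,4,5}

Answer: {2,3,4,5}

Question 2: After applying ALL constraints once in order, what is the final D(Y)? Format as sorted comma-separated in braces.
Answer: {2,3,4}

Derivation:
Constraint 1 (Y < U) on D(Y)={1,2,3,4,5} D(U)={1,2,3,4,5}: Y {1,2,3,4,5}->{1,2,3,4}; U {1,2,3,4,5}->{2,3,4,5}
Constraint 2 (U != X) on D(U)={2,3,4,5} D(X)={1,2,4,5}: no change
Constraint 3 (X < Y) on D(X)={1,2,4,5} D(Y)={1,2,3,4}: X {1,2,4,5}->{1,2}; Y {1,2,3,4}->{2,3,4}
So after all 3 constraints: D(Y) = {2,3,4}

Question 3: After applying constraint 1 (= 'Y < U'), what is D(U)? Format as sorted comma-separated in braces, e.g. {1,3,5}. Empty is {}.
Answer: {2,3,4,5}

Derivation:
Constraint 1 (Y < U) on D(Y)={1,2,3,4,5} D(U)={1,2,3,4,5}: Y {1,2,3,4,5}->{1,2,3,4}; U {1,2,3,4,5}->{2,3,4,5}
So after constraint 1: D(U) = {2,3,4,5}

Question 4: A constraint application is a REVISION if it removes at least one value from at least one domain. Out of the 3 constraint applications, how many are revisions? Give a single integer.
Constraint 1 (Y < U) on D(Y)={1,2,3,4,5} D(U)={1,2,3,4,5}: Y {1,2,3,4,5}->{1,2,3,4}; U {1,2,3,4,5}->{2,3,4,5} => REVISION
Constraint 2 (U != X) on D(U)={2,3,4,5} D(X)={1,2,4,5}: no change => not a revision
Constraint 3 (X < Y) on D(X)={1,2,4,5} D(Y)={1,2,3,4}: X {1,2,4,5}->{1,2}; Y {1,2,3,4}->{2,3,4} => REVISION
Total revisions = 2

Answer: 2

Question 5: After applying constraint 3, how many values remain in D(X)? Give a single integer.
Constraint 1 (Y < U) on D(Y)={1,2,3,4,5} D(U)={1,2,3,4,5}: Y {1,2,3,4,5}->{1,2,3,4}; U {1,2,3,4,5}->{2,3,4,5}
Constraint 2 (U != X) on D(U)={2,3,4,5} D(X)={1,2,4,5}: no change
Constraint 3 (X < Y) on D(X)={1,2,4,5} D(Y)={1,2,3,4}: X {1,2,4,5}->{1,2}; Y {1,2,3,4}->{2,3,4}
So after constraint 3: D(X)={1,2}, size = 2

Answer: 2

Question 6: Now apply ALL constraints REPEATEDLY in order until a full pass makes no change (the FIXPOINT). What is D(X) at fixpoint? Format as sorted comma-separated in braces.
Answer: {1,2}

Derivation:
pass 0 (initial): D(X)={1,2,4,5}
pass 1: U {1,2,3,4,5}->{2,3,4,5}; X {1,2,4,5}->{1,2}; Y {1,2,3,4,5}->{2,3,4}
pass 2: U {2,3,4,5}->{3,4,5}
pass 3: no change
Fixpoint after 3 passes: D(X) = {1,2}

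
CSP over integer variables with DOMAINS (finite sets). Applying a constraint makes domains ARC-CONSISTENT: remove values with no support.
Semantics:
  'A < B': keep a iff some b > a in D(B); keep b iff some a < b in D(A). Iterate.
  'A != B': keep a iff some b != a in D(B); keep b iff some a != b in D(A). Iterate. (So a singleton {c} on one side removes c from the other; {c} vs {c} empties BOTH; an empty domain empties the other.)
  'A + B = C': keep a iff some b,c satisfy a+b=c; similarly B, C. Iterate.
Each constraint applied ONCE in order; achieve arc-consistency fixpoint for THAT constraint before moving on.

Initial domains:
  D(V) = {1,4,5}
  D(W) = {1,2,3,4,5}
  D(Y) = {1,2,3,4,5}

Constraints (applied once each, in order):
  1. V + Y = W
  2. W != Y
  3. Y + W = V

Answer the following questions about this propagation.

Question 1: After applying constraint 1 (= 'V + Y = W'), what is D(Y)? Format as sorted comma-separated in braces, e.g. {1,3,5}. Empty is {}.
Answer: {1,2,3,4}

Derivation:
Constraint 1 (V + Y = W) on D(V)={1,4,5} D(Y)={1,2,3,4,5} D(W)={1,2,3,4,5}: V {1,4,5}->{1,4}; Y {1,2,3,4,5}->{1,2,3,4}; W {1,2,3,4,5}->{2,3,4,5}
So after constraint 1: D(Y) = {1,2,3,4}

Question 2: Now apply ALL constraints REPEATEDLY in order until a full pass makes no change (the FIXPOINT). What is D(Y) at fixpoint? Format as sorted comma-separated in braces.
pass 0 (initial): D(Y)={1,2,3,4,5}
pass 1: V {1,4,5}->{4}; W {1,2,3,4,5}->{2,3}; Y {1,2,3,4,5}->{1,2}
pass 2: V {4}->{}; W {2,3}->{}; Y {1,2}->{}
pass 3: no change
Fixpoint after 3 passes: D(Y) = {}

Answer: {}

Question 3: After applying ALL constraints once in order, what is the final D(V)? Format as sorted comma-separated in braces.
Constraint 1 (V + Y = W) on D(V)={1,4,5} D(Y)={1,2,3,4,5} D(W)={1,2,3,4,5}: V {1,4,5}->{1,4}; Y {1,2,3,4,5}->{1,2,3,4}; W {1,2,3,4,5}->{2,3,4,5}
Constraint 2 (W != Y) on D(W)={2,3,4,5} D(Y)={1,2,3,4}: no change
Constraint 3 (Y + W = V) on D(Y)={1,2,3,4} D(W)={2,3,4,5} D(V)={1,4}: Y {1,2,3,4}->{1,2}; W {2,3,4,5}->{2,3}; V {1,4}->{4}
So after all 3 constraints: D(V) = {4}

Answer: {4}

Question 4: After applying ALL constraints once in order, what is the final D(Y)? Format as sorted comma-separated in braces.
Answer: {1,2}

Derivation:
Constraint 1 (V + Y = W) on D(V)={1,4,5} D(Y)={1,2,3,4,5} D(W)={1,2,3,4,5}: V {1,4,5}->{1,4}; Y {1,2,3,4,5}->{1,2,3,4}; W {1,2,3,4,5}->{2,3,4,5}
Constraint 2 (W != Y) on D(W)={2,3,4,5} D(Y)={1,2,3,4}: no change
Constraint 3 (Y + W = V) on D(Y)={1,2,3,4} D(W)={2,3,4,5} D(V)={1,4}: Y {1,2,3,4}->{1,2}; W {2,3,4,5}->{2,3}; V {1,4}->{4}
So after all 3 constraints: D(Y) = {1,2}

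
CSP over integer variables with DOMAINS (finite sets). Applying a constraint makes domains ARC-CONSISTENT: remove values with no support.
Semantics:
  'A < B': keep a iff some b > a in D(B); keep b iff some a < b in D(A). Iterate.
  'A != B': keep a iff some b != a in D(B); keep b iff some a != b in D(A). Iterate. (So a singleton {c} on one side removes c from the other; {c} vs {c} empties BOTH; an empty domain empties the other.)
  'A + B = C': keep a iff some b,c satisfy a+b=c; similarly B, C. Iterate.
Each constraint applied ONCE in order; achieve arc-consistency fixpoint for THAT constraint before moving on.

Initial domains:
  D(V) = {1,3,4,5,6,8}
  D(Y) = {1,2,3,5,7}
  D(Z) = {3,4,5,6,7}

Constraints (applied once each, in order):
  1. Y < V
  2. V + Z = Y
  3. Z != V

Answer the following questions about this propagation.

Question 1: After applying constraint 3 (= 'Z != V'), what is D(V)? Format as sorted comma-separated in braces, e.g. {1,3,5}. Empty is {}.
Constraint 1 (Y < V) on D(Y)={1,2,3,5,7} D(V)={1,3,4,5,6,8}: V {1,3,4,5,6,8}->{3,4,5,6,8}
Constraint 2 (V + Z = Y) on D(V)={3,4,5,6,8} D(Z)={3,4,5,6,7} D(Y)={1,2,3,5,7}: V {3,4,5,6,8}->{3,4}; Z {3,4,5,6,7}->{3,4}; Y {1,2,3,5,7}->{7}
Constraint 3 (Z != V) on D(Z)={3,4} D(V)={3,4}: no change
So after constraint 3: D(V) = {3,4}

Answer: {3,4}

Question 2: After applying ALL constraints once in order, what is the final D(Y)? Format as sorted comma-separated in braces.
Answer: {7}

Derivation:
Constraint 1 (Y < V) on D(Y)={1,2,3,5,7} D(V)={1,3,4,5,6,8}: V {1,3,4,5,6,8}->{3,4,5,6,8}
Constraint 2 (V + Z = Y) on D(V)={3,4,5,6,8} D(Z)={3,4,5,6,7} D(Y)={1,2,3,5,7}: V {3,4,5,6,8}->{3,4}; Z {3,4,5,6,7}->{3,4}; Y {1,2,3,5,7}->{7}
Constraint 3 (Z != V) on D(Z)={3,4} D(V)={3,4}: no change
So after all 3 constraints: D(Y) = {7}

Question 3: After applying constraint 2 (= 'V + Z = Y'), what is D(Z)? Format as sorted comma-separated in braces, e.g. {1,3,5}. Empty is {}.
Answer: {3,4}

Derivation:
Constraint 1 (Y < V) on D(Y)={1,2,3,5,7} D(V)={1,3,4,5,6,8}: V {1,3,4,5,6,8}->{3,4,5,6,8}
Constraint 2 (V + Z = Y) on D(V)={3,4,5,6,8} D(Z)={3,4,5,6,7} D(Y)={1,2,3,5,7}: V {3,4,5,6,8}->{3,4}; Z {3,4,5,6,7}->{3,4}; Y {1,2,3,5,7}->{7}
So after constraint 2: D(Z) = {3,4}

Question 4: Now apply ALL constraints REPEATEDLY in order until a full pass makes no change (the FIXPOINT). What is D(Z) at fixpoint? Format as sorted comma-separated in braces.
Answer: {}

Derivation:
pass 0 (initial): D(Z)={3,4,5,6,7}
pass 1: V {1,3,4,5,6,8}->{3,4}; Y {1,2,3,5,7}->{7}; Z {3,4,5,6,7}->{3,4}
pass 2: V {3,4}->{}; Y {7}->{}; Z {3,4}->{}
pass 3: no change
Fixpoint after 3 passes: D(Z) = {}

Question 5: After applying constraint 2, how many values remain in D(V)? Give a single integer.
Constraint 1 (Y < V) on D(Y)={1,2,3,5,7} D(V)={1,3,4,5,6,8}: V {1,3,4,5,6,8}->{3,4,5,6,8}
Constraint 2 (V + Z = Y) on D(V)={3,4,5,6,8} D(Z)={3,4,5,6,7} D(Y)={1,2,3,5,7}: V {3,4,5,6,8}->{3,4}; Z {3,4,5,6,7}->{3,4}; Y {1,2,3,5,7}->{7}
So after constraint 2: D(V)={3,4}, size = 2

Answer: 2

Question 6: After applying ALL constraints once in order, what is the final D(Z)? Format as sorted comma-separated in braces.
Constraint 1 (Y < V) on D(Y)={1,2,3,5,7} D(V)={1,3,4,5,6,8}: V {1,3,4,5,6,8}->{3,4,5,6,8}
Constraint 2 (V + Z = Y) on D(V)={3,4,5,6,8} D(Z)={3,4,5,6,7} D(Y)={1,2,3,5,7}: V {3,4,5,6,8}->{3,4}; Z {3,4,5,6,7}->{3,4}; Y {1,2,3,5,7}->{7}
Constraint 3 (Z != V) on D(Z)={3,4} D(V)={3,4}: no change
So after all 3 constraints: D(Z) = {3,4}

Answer: {3,4}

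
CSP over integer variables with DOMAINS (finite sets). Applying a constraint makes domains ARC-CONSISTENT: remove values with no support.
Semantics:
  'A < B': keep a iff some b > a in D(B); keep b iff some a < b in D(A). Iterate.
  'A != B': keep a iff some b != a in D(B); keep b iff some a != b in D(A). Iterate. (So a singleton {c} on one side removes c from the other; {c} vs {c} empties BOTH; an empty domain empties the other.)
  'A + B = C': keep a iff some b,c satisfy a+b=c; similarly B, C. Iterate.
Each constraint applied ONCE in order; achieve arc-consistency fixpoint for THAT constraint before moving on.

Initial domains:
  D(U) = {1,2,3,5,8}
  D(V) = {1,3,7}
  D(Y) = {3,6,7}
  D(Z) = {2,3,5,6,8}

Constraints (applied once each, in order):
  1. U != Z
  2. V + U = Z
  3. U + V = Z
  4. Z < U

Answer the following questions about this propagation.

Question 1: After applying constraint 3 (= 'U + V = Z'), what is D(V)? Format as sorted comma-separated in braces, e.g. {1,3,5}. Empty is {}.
Answer: {1,3,7}

Derivation:
Constraint 1 (U != Z) on D(U)={1,2,3,5,8} D(Z)={2,3,5,6,8}: no change
Constraint 2 (V + U = Z) on D(V)={1,3,7} D(U)={1,2,3,5,8} D(Z)={2,3,5,6,8}: U {1,2,3,5,8}->{1,2,3,5}
Constraint 3 (U + V = Z) on D(U)={1,2,3,5} D(V)={1,3,7} D(Z)={2,3,5,6,8}: no change
So after constraint 3: D(V) = {1,3,7}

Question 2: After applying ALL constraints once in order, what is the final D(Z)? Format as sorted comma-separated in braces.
Answer: {2,3}

Derivation:
Constraint 1 (U != Z) on D(U)={1,2,3,5,8} D(Z)={2,3,5,6,8}: no change
Constraint 2 (V + U = Z) on D(V)={1,3,7} D(U)={1,2,3,5,8} D(Z)={2,3,5,6,8}: U {1,2,3,5,8}->{1,2,3,5}
Constraint 3 (U + V = Z) on D(U)={1,2,3,5} D(V)={1,3,7} D(Z)={2,3,5,6,8}: no change
Constraint 4 (Z < U) on D(Z)={2,3,5,6,8} D(U)={1,2,3,5}: Z {2,3,5,6,8}->{2,3}; U {1,2,3,5}->{3,5}
So after all 4 constraints: D(Z) = {2,3}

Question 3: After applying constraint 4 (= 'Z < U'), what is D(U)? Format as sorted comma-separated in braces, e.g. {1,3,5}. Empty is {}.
Constraint 1 (U != Z) on D(U)={1,2,3,5,8} D(Z)={2,3,5,6,8}: no change
Constraint 2 (V + U = Z) on D(V)={1,3,7} D(U)={1,2,3,5,8} D(Z)={2,3,5,6,8}: U {1,2,3,5,8}->{1,2,3,5}
Constraint 3 (U + V = Z) on D(U)={1,2,3,5} D(V)={1,3,7} D(Z)={2,3,5,6,8}: no change
Constraint 4 (Z < U) on D(Z)={2,3,5,6,8} D(U)={1,2,3,5}: Z {2,3,5,6,8}->{2,3}; U {1,2,3,5}->{3,5}
So after constraint 4: D(U) = {3,5}

Answer: {3,5}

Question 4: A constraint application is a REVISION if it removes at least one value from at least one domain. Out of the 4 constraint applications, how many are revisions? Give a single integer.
Answer: 2

Derivation:
Constraint 1 (U != Z) on D(U)={1,2,3,5,8} D(Z)={2,3,5,6,8}: no change => not a revision
Constraint 2 (V + U = Z) on D(V)={1,3,7} D(U)={1,2,3,5,8} D(Z)={2,3,5,6,8}: U {1,2,3,5,8}->{1,2,3,5} => REVISION
Constraint 3 (U + V = Z) on D(U)={1,2,3,5} D(V)={1,3,7} D(Z)={2,3,5,6,8}: no change => not a revision
Constraint 4 (Z < U) on D(Z)={2,3,5,6,8} D(U)={1,2,3,5}: Z {2,3,5,6,8}->{2,3}; U {1,2,3,5}->{3,5} => REVISION
Total revisions = 2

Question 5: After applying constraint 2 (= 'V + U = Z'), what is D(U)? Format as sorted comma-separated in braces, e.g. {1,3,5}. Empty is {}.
Constraint 1 (U != Z) on D(U)={1,2,3,5,8} D(Z)={2,3,5,6,8}: no change
Constraint 2 (V + U = Z) on D(V)={1,3,7} D(U)={1,2,3,5,8} D(Z)={2,3,5,6,8}: U {1,2,3,5,8}->{1,2,3,5}
So after constraint 2: D(U) = {1,2,3,5}

Answer: {1,2,3,5}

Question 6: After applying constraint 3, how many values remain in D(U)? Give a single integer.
Answer: 4

Derivation:
Constraint 1 (U != Z) on D(U)={1,2,3,5,8} D(Z)={2,3,5,6,8}: no change
Constraint 2 (V + U = Z) on D(V)={1,3,7} D(U)={1,2,3,5,8} D(Z)={2,3,5,6,8}: U {1,2,3,5,8}->{1,2,3,5}
Constraint 3 (U + V = Z) on D(U)={1,2,3,5} D(V)={1,3,7} D(Z)={2,3,5,6,8}: no change
So after constraint 3: D(U)={1,2,3,5}, size = 4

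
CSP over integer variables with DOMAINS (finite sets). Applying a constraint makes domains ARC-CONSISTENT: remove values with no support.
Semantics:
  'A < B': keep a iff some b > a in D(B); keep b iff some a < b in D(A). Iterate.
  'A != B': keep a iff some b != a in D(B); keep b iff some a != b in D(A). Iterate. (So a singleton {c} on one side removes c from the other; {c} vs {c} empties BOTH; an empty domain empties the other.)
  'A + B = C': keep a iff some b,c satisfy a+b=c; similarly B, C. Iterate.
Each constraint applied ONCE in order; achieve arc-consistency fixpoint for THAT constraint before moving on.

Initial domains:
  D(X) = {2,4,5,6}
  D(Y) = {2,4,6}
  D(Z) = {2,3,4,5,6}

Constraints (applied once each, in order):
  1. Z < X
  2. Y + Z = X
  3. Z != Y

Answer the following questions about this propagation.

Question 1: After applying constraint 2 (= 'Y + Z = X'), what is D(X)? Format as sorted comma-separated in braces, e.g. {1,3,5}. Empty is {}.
Answer: {4,5,6}

Derivation:
Constraint 1 (Z < X) on D(Z)={2,3,4,5,6} D(X)={2,4,5,6}: Z {2,3,4,5,6}->{2,3,4,5}; X {2,4,5,6}->{4,5,6}
Constraint 2 (Y + Z = X) on D(Y)={2,4,6} D(Z)={2,3,4,5} D(X)={4,5,6}: Y {2,4,6}->{2,4}; Z {2,3,4,5}->{2,3,4}
So after constraint 2: D(X) = {4,5,6}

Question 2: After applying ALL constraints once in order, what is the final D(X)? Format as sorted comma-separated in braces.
Constraint 1 (Z < X) on D(Z)={2,3,4,5,6} D(X)={2,4,5,6}: Z {2,3,4,5,6}->{2,3,4,5}; X {2,4,5,6}->{4,5,6}
Constraint 2 (Y + Z = X) on D(Y)={2,4,6} D(Z)={2,3,4,5} D(X)={4,5,6}: Y {2,4,6}->{2,4}; Z {2,3,4,5}->{2,3,4}
Constraint 3 (Z != Y) on D(Z)={2,3,4} D(Y)={2,4}: no change
So after all 3 constraints: D(X) = {4,5,6}

Answer: {4,5,6}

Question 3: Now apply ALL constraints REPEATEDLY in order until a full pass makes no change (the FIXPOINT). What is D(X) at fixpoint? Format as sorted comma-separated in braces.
Answer: {4,5,6}

Derivation:
pass 0 (initial): D(X)={2,4,5,6}
pass 1: X {2,4,5,6}->{4,5,6}; Y {2,4,6}->{2,4}; Z {2,3,4,5,6}->{2,3,4}
pass 2: no change
Fixpoint after 2 passes: D(X) = {4,5,6}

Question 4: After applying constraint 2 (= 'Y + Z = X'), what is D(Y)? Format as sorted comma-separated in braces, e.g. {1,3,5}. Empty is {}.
Constraint 1 (Z < X) on D(Z)={2,3,4,5,6} D(X)={2,4,5,6}: Z {2,3,4,5,6}->{2,3,4,5}; X {2,4,5,6}->{4,5,6}
Constraint 2 (Y + Z = X) on D(Y)={2,4,6} D(Z)={2,3,4,5} D(X)={4,5,6}: Y {2,4,6}->{2,4}; Z {2,3,4,5}->{2,3,4}
So after constraint 2: D(Y) = {2,4}

Answer: {2,4}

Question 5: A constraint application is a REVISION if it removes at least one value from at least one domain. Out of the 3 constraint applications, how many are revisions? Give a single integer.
Answer: 2

Derivation:
Constraint 1 (Z < X) on D(Z)={2,3,4,5,6} D(X)={2,4,5,6}: Z {2,3,4,5,6}->{2,3,4,5}; X {2,4,5,6}->{4,5,6} => REVISION
Constraint 2 (Y + Z = X) on D(Y)={2,4,6} D(Z)={2,3,4,5} D(X)={4,5,6}: Y {2,4,6}->{2,4}; Z {2,3,4,5}->{2,3,4} => REVISION
Constraint 3 (Z != Y) on D(Z)={2,3,4} D(Y)={2,4}: no change => not a revision
Total revisions = 2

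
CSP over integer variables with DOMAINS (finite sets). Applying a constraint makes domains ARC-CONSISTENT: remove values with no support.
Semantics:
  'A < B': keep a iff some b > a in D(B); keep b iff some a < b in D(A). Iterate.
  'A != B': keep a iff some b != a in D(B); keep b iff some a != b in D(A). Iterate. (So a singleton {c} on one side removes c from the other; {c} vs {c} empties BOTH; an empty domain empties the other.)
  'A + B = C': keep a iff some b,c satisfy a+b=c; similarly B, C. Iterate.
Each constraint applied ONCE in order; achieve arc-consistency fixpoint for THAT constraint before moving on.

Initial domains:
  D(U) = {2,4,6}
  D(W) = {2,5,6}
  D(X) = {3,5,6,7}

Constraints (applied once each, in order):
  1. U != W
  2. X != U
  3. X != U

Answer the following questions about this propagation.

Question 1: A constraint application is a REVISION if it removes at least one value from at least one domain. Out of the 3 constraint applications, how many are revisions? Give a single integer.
Constraint 1 (U != W) on D(U)={2,4,6} D(W)={2,5,6}: no change => not a revision
Constraint 2 (X != U) on D(X)={3,5,6,7} D(U)={2,4,6}: no change => not a revision
Constraint 3 (X != U) on D(X)={3,5,6,7} D(U)={2,4,6}: no change => not a revision
Total revisions = 0

Answer: 0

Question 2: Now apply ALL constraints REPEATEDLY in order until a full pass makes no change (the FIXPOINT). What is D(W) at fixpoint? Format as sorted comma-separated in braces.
Answer: {2,5,6}

Derivation:
pass 0 (initial): D(W)={2,5,6}
pass 1: no change
Fixpoint after 1 passes: D(W) = {2,5,6}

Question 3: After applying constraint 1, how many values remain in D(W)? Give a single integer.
Constraint 1 (U != W) on D(U)={2,4,6} D(W)={2,5,6}: no change
So after constraint 1: D(W)={2,5,6}, size = 3

Answer: 3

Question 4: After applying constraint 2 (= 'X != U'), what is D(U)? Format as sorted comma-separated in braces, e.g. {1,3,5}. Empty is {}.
Constraint 1 (U != W) on D(U)={2,4,6} D(W)={2,5,6}: no change
Constraint 2 (X != U) on D(X)={3,5,6,7} D(U)={2,4,6}: no change
So after constraint 2: D(U) = {2,4,6}

Answer: {2,4,6}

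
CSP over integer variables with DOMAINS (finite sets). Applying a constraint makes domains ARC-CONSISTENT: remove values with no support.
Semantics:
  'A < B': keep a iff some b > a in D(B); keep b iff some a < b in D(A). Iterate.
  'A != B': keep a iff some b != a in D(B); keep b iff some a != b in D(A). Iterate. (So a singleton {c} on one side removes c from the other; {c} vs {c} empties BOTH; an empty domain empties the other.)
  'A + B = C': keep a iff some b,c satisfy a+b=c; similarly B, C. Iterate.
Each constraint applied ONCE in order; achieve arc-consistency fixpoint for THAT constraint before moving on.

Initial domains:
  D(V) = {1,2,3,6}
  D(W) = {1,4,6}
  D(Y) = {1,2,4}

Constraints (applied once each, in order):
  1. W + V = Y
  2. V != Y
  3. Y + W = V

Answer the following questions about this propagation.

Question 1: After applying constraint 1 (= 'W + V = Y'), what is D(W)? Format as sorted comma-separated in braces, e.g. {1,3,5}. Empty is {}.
Answer: {1}

Derivation:
Constraint 1 (W + V = Y) on D(W)={1,4,6} D(V)={1,2,3,6} D(Y)={1,2,4}: W {1,4,6}->{1}; V {1,2,3,6}->{1,3}; Y {1,2,4}->{2,4}
So after constraint 1: D(W) = {1}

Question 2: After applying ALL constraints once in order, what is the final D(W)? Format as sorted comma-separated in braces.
Answer: {1}

Derivation:
Constraint 1 (W + V = Y) on D(W)={1,4,6} D(V)={1,2,3,6} D(Y)={1,2,4}: W {1,4,6}->{1}; V {1,2,3,6}->{1,3}; Y {1,2,4}->{2,4}
Constraint 2 (V != Y) on D(V)={1,3} D(Y)={2,4}: no change
Constraint 3 (Y + W = V) on D(Y)={2,4} D(W)={1} D(V)={1,3}: Y {2,4}->{2}; V {1,3}->{3}
So after all 3 constraints: D(W) = {1}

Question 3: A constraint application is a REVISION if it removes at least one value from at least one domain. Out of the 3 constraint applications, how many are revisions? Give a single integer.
Constraint 1 (W + V = Y) on D(W)={1,4,6} D(V)={1,2,3,6} D(Y)={1,2,4}: W {1,4,6}->{1}; V {1,2,3,6}->{1,3}; Y {1,2,4}->{2,4} => REVISION
Constraint 2 (V != Y) on D(V)={1,3} D(Y)={2,4}: no change => not a revision
Constraint 3 (Y + W = V) on D(Y)={2,4} D(W)={1} D(V)={1,3}: Y {2,4}->{2}; V {1,3}->{3} => REVISION
Total revisions = 2

Answer: 2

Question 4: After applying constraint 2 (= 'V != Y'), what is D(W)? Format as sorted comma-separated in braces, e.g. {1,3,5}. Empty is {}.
Constraint 1 (W + V = Y) on D(W)={1,4,6} D(V)={1,2,3,6} D(Y)={1,2,4}: W {1,4,6}->{1}; V {1,2,3,6}->{1,3}; Y {1,2,4}->{2,4}
Constraint 2 (V != Y) on D(V)={1,3} D(Y)={2,4}: no change
So after constraint 2: D(W) = {1}

Answer: {1}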